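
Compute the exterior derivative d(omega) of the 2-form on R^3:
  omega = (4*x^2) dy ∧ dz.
d(omega) = (8*x) dx ∧ dy ∧ dz

For a 2-form omega = sum_{i<j} g_{ij} dx_i ∧ dx_j, the exterior derivative is
  d(omega) = sum_{i<j} d(g_{ij}) ∧ dx_i ∧ dx_j = sum_{i<j, k} (∂g_{ij}/∂x_k) dx_k ∧ dx_i ∧ dx_j.
Expand each term, using dx_k ∧ dx_i ∧ dx_j = sgn(permutation) dx_{(a)} ∧ dx_{(b)} ∧ dx_{(c)} with (a < b < c) sorted:
  d(4*x^2) includes (∂/∂x)(4*x^2) dx = (8*x) dx, which multiplied by dy ∧ dz gives (8*x) dx ∧ dy ∧ dz
Collecting like 3-forms: d(omega) = (8*x) dx ∧ dy ∧ dz.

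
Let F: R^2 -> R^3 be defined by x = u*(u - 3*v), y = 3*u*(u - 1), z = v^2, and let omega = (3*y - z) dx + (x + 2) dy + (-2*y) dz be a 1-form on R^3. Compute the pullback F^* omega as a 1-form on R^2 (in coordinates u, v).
F^* omega = (24*u^3 - 45*u^2*v - 21*u^2 - 2*u*v^2 + 36*u*v + 12*u + 3*v^3 - 6) du + (3*u*(-9*u^2 - 4*u*v + 9*u + v^2 + 4*v)) dv

Using F^*(f dg) = (f ∘ F) d(g ∘ F), substitute each coordinate x_i by F_i(u, v) in f_i, and replace dx_i by d F_i = (∂F_i/∂u) du + (∂F_i/∂v) dv.
  For the x component: f_1(F) = 9*u^2 - 9*u - v^2; d F_1 = (2*u - 3*v) du + (-3*u) dv
  For the y component: f_2(F) = u^2 - 3*u*v + 2; d F_2 = (6*u - 3) du + (0) dv
  For the z component: f_3(F) = 6*u*(1 - u); d F_3 = (0) du + (2*v) dv
Combining and collecting du, dv coefficients:
  coeff of du: 24*u^3 - 45*u^2*v - 21*u^2 - 2*u*v^2 + 36*u*v + 12*u + 3*v^3 - 6
  coeff of dv: 3*u*(-9*u^2 - 4*u*v + 9*u + v^2 + 4*v)
F^* omega = (24*u^3 - 45*u^2*v - 21*u^2 - 2*u*v^2 + 36*u*v + 12*u + 3*v^3 - 6) du + (3*u*(-9*u^2 - 4*u*v + 9*u + v^2 + 4*v)) dv.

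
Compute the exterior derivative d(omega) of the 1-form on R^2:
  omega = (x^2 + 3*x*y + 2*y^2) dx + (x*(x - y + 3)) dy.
d(omega) = (-x - 5*y + 3) dx ∧ dy

For a 1-form omega = sum_i f_i dx_i, the exterior derivative is
  d(omega) = sum_{i < j} (∂f_j/∂x_i - ∂f_i/∂x_j) dx_i ∧ dx_j.
  coefficient of dx ∧ dy: ∂f_2/∂x - ∂f_1/∂y = ∂(x*(x - y + 3))/∂x - ∂(x^2 + 3*x*y + 2*y^2)/∂y = -x - 5*y + 3
Assembling: d(omega) = (-x - 5*y + 3) dx ∧ dy.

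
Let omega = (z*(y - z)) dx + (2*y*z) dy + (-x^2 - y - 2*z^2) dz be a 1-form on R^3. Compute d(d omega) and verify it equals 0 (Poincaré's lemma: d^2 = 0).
d(d omega) = 0

Step 1: d omega = sum_{i<j} (∂f_j/∂x_i - ∂f_i/∂x_j) dx_i ∧ dx_j:
  coeff of dx ∧ dy: -z
  coeff of dx ∧ dz: -2*x - y + 2*z
  coeff of dy ∧ dz: -2*y - 1
Step 2: Apply d again to each 2-form coefficient. The only possible 3-form in R^3 is dx ∧ dy ∧ dz, with coefficient
  ∂(coeff of dy∧dz)/∂x - ∂(coeff of dx∧dz)/∂y + ∂(coeff of dx∧dy)/∂z
  = ∂/∂x (-2*y - 1) - ∂/∂y (-2*x - y + 2*z) + ∂/∂z (-z).
Each of these terms simplifies to sums of mixed partials that cancel in pairs. The result is 0 (by equality of mixed partials for smooth functions — Schwarz / Clairaut).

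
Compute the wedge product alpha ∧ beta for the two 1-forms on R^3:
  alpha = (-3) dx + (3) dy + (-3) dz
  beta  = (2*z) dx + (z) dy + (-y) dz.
alpha ∧ beta = (-9*z) dx ∧ dy + (3*y + 6*z) dx ∧ dz + (-3*y + 3*z) dy ∧ dz

Distribute the wedge, using dx_i ∧ dx_j = -dx_j ∧ dx_i and dx_i ∧ dx_i = 0. For each pair (i, j) with i < j, the coefficient of dx_i ∧ dx_j in alpha ∧ beta is (alpha_i * beta_j - alpha_j * beta_i). Collecting: alpha ∧ beta = (-9*z) dx ∧ dy + (3*y + 6*z) dx ∧ dz + (-3*y + 3*z) dy ∧ dz.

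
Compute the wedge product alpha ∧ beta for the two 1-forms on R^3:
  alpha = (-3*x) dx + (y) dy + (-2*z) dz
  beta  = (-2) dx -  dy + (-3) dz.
alpha ∧ beta = (3*x + 2*y) dx ∧ dy + (9*x - 4*z) dx ∧ dz + (-3*y - 2*z) dy ∧ dz

Distribute the wedge, using dx_i ∧ dx_j = -dx_j ∧ dx_i and dx_i ∧ dx_i = 0. For each pair (i, j) with i < j, the coefficient of dx_i ∧ dx_j in alpha ∧ beta is (alpha_i * beta_j - alpha_j * beta_i). Collecting: alpha ∧ beta = (3*x + 2*y) dx ∧ dy + (9*x - 4*z) dx ∧ dz + (-3*y - 2*z) dy ∧ dz.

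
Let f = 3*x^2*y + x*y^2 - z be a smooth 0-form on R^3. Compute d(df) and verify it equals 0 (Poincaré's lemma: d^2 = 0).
d(df) = 0

Step 1: df = sum_i (∂f/∂x_i) dx_i = (y*(6*x + y)) dx + (x*(3*x + 2*y)) dy + (-1) dz.
Step 2: Apply d again. Using the 1-form formula, the coefficient of dx ∧ dy in d(df) is ∂^2 f/∂x ∂y - ∂^2 f/∂y ∂x = (6*x + 2*y) - (6*x + 2*y) = 0 (equality of mixed partials for smooth f).
Similarly for dx ∧ dz and dy ∧ dz — all coefficients vanish. So d(df) = 0.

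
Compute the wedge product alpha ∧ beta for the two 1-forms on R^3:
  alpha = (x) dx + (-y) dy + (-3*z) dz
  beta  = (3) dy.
alpha ∧ beta = (3*x) dx ∧ dy + (9*z) dy ∧ dz

Distribute the wedge, using dx_i ∧ dx_j = -dx_j ∧ dx_i and dx_i ∧ dx_i = 0. For each pair (i, j) with i < j, the coefficient of dx_i ∧ dx_j in alpha ∧ beta is (alpha_i * beta_j - alpha_j * beta_i). Collecting: alpha ∧ beta = (3*x) dx ∧ dy + (9*z) dy ∧ dz.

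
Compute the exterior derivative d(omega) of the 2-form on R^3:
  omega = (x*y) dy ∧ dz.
d(omega) = (y) dx ∧ dy ∧ dz

For a 2-form omega = sum_{i<j} g_{ij} dx_i ∧ dx_j, the exterior derivative is
  d(omega) = sum_{i<j} d(g_{ij}) ∧ dx_i ∧ dx_j = sum_{i<j, k} (∂g_{ij}/∂x_k) dx_k ∧ dx_i ∧ dx_j.
Expand each term, using dx_k ∧ dx_i ∧ dx_j = sgn(permutation) dx_{(a)} ∧ dx_{(b)} ∧ dx_{(c)} with (a < b < c) sorted:
  d(x*y) includes (∂/∂x)(x*y) dx = (y) dx, which multiplied by dy ∧ dz gives (y) dx ∧ dy ∧ dz
Collecting like 3-forms: d(omega) = (y) dx ∧ dy ∧ dz.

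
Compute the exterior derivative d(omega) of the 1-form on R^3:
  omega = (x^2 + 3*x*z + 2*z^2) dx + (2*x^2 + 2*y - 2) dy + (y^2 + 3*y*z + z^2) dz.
d(omega) = (4*x) dx ∧ dy + (-3*x - 4*z) dx ∧ dz + (2*y + 3*z) dy ∧ dz

For a 1-form omega = sum_i f_i dx_i, the exterior derivative is
  d(omega) = sum_{i < j} (∂f_j/∂x_i - ∂f_i/∂x_j) dx_i ∧ dx_j.
  coefficient of dx ∧ dy: ∂f_2/∂x - ∂f_1/∂y = ∂(2*x^2 + 2*y - 2)/∂x - ∂(x^2 + 3*x*z + 2*z^2)/∂y = 4*x
  coefficient of dx ∧ dz: ∂f_3/∂x - ∂f_1/∂z = ∂(y^2 + 3*y*z + z^2)/∂x - ∂(x^2 + 3*x*z + 2*z^2)/∂z = -3*x - 4*z
  coefficient of dy ∧ dz: ∂f_3/∂y - ∂f_2/∂z = ∂(y^2 + 3*y*z + z^2)/∂y - ∂(2*x^2 + 2*y - 2)/∂z = 2*y + 3*z
Assembling: d(omega) = (4*x) dx ∧ dy + (-3*x - 4*z) dx ∧ dz + (2*y + 3*z) dy ∧ dz.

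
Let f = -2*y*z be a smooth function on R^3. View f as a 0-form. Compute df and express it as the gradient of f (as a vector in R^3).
df = (0) dx + (-2*z) dy + (-2*y) dz; grad f = (0, -2*z, -2*y)

For a 0-form f, d f = (∂f/∂x) dx + (∂f/∂y) dy + (∂f/∂z) dz. The components of the vector representation are exactly the entries of grad f in Cartesian coordinates:
  ∂f/∂x = 0
  ∂f/∂y = -2*z
  ∂f/∂z = -2*y.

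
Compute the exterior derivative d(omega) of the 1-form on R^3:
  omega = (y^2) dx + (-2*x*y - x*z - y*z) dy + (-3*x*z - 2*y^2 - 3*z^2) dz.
d(omega) = (-4*y - z) dx ∧ dy + (-3*z) dx ∧ dz + (x - 3*y) dy ∧ dz

For a 1-form omega = sum_i f_i dx_i, the exterior derivative is
  d(omega) = sum_{i < j} (∂f_j/∂x_i - ∂f_i/∂x_j) dx_i ∧ dx_j.
  coefficient of dx ∧ dy: ∂f_2/∂x - ∂f_1/∂y = ∂(-2*x*y - x*z - y*z)/∂x - ∂(y^2)/∂y = -4*y - z
  coefficient of dx ∧ dz: ∂f_3/∂x - ∂f_1/∂z = ∂(-3*x*z - 2*y^2 - 3*z^2)/∂x - ∂(y^2)/∂z = -3*z
  coefficient of dy ∧ dz: ∂f_3/∂y - ∂f_2/∂z = ∂(-3*x*z - 2*y^2 - 3*z^2)/∂y - ∂(-2*x*y - x*z - y*z)/∂z = x - 3*y
Assembling: d(omega) = (-4*y - z) dx ∧ dy + (-3*z) dx ∧ dz + (x - 3*y) dy ∧ dz.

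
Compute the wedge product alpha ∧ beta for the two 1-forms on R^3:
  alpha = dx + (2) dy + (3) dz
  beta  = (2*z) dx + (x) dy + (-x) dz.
alpha ∧ beta = (x - 4*z) dx ∧ dy + (-x - 6*z) dx ∧ dz + (-5*x) dy ∧ dz

Distribute the wedge, using dx_i ∧ dx_j = -dx_j ∧ dx_i and dx_i ∧ dx_i = 0. For each pair (i, j) with i < j, the coefficient of dx_i ∧ dx_j in alpha ∧ beta is (alpha_i * beta_j - alpha_j * beta_i). Collecting: alpha ∧ beta = (x - 4*z) dx ∧ dy + (-x - 6*z) dx ∧ dz + (-5*x) dy ∧ dz.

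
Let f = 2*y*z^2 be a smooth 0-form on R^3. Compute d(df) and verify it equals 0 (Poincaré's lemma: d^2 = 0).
d(df) = 0

Step 1: df = sum_i (∂f/∂x_i) dx_i = (0) dx + (2*z^2) dy + (4*y*z) dz.
Step 2: Apply d again. Using the 1-form formula, the coefficient of dx ∧ dy in d(df) is ∂^2 f/∂x ∂y - ∂^2 f/∂y ∂x = (0) - (0) = 0 (equality of mixed partials for smooth f).
Similarly for dx ∧ dz and dy ∧ dz — all coefficients vanish. So d(df) = 0.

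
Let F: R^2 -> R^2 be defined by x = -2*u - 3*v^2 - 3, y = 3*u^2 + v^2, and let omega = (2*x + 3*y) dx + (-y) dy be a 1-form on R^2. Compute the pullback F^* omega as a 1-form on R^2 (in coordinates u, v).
F^* omega = (-18*u^3 - 18*u^2 - 6*u*v^2 + 8*u + 6*v^2 + 12) du + (4*v*(-15*u^2 + 6*u + 4*v^2 + 9)) dv

Using F^*(f dg) = (f ∘ F) d(g ∘ F), substitute each coordinate x_i by F_i(u, v) in f_i, and replace dx_i by d F_i = (∂F_i/∂u) du + (∂F_i/∂v) dv.
  For the x component: f_1(F) = 9*u^2 - 4*u - 3*v^2 - 6; d F_1 = (-2) du + (-6*v) dv
  For the y component: f_2(F) = -3*u^2 - v^2; d F_2 = (6*u) du + (2*v) dv
Combining and collecting du, dv coefficients:
  coeff of du: -18*u^3 - 18*u^2 - 6*u*v^2 + 8*u + 6*v^2 + 12
  coeff of dv: 4*v*(-15*u^2 + 6*u + 4*v^2 + 9)
F^* omega = (-18*u^3 - 18*u^2 - 6*u*v^2 + 8*u + 6*v^2 + 12) du + (4*v*(-15*u^2 + 6*u + 4*v^2 + 9)) dv.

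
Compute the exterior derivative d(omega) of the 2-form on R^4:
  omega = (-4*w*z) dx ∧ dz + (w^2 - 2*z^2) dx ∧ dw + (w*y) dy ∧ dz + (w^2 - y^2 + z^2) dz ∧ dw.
d(omega) = (-y) dy ∧ dz ∧ dw

For a 2-form omega = sum_{i<j} g_{ij} dx_i ∧ dx_j, the exterior derivative is
  d(omega) = sum_{i<j} d(g_{ij}) ∧ dx_i ∧ dx_j = sum_{i<j, k} (∂g_{ij}/∂x_k) dx_k ∧ dx_i ∧ dx_j.
Expand each term, using dx_k ∧ dx_i ∧ dx_j = sgn(permutation) dx_{(a)} ∧ dx_{(b)} ∧ dx_{(c)} with (a < b < c) sorted:
  d(-4*w*z) includes (∂/∂w)(-4*w*z) dw = (-4*z) dw, which multiplied by dx ∧ dz gives (-4*z) dx ∧ dz ∧ dw
  d(w^2 - 2*z^2) includes (∂/∂z)(w^2 - 2*z^2) dz = (-4*z) dz, which multiplied by dx ∧ dw gives (4*z) dx ∧ dz ∧ dw
  d(w*y) includes (∂/∂w)(w*y) dw = (y) dw, which multiplied by dy ∧ dz gives (y) dy ∧ dz ∧ dw
  d(w^2 - y^2 + z^2) includes (∂/∂y)(w^2 - y^2 + z^2) dy = (-2*y) dy, which multiplied by dz ∧ dw gives (-2*y) dy ∧ dz ∧ dw
Collecting like 3-forms: d(omega) = (-y) dy ∧ dz ∧ dw.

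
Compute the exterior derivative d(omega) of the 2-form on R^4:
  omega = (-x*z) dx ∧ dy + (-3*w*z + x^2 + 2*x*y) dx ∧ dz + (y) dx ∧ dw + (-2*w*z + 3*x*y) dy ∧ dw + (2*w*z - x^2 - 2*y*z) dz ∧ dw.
d(omega) = (-3*x) dx ∧ dy ∧ dz + (-2*x - 3*z) dx ∧ dz ∧ dw + (3*y - 1) dx ∧ dy ∧ dw + (2*w - 2*z) dy ∧ dz ∧ dw

For a 2-form omega = sum_{i<j} g_{ij} dx_i ∧ dx_j, the exterior derivative is
  d(omega) = sum_{i<j} d(g_{ij}) ∧ dx_i ∧ dx_j = sum_{i<j, k} (∂g_{ij}/∂x_k) dx_k ∧ dx_i ∧ dx_j.
Expand each term, using dx_k ∧ dx_i ∧ dx_j = sgn(permutation) dx_{(a)} ∧ dx_{(b)} ∧ dx_{(c)} with (a < b < c) sorted:
  d(-x*z) includes (∂/∂z)(-x*z) dz = (-x) dz, which multiplied by dx ∧ dy gives (-x) dx ∧ dy ∧ dz
  d(-3*w*z + x^2 + 2*x*y) includes (∂/∂y)(-3*w*z + x^2 + 2*x*y) dy = (2*x) dy, which multiplied by dx ∧ dz gives (-2*x) dx ∧ dy ∧ dz
  d(-3*w*z + x^2 + 2*x*y) includes (∂/∂w)(-3*w*z + x^2 + 2*x*y) dw = (-3*z) dw, which multiplied by dx ∧ dz gives (-3*z) dx ∧ dz ∧ dw
  d(y) includes (∂/∂y)(y) dy = (1) dy, which multiplied by dx ∧ dw gives (-1) dx ∧ dy ∧ dw
  d(-2*w*z + 3*x*y) includes (∂/∂x)(-2*w*z + 3*x*y) dx = (3*y) dx, which multiplied by dy ∧ dw gives (3*y) dx ∧ dy ∧ dw
  d(-2*w*z + 3*x*y) includes (∂/∂z)(-2*w*z + 3*x*y) dz = (-2*w) dz, which multiplied by dy ∧ dw gives (2*w) dy ∧ dz ∧ dw
  d(2*w*z - x^2 - 2*y*z) includes (∂/∂x)(2*w*z - x^2 - 2*y*z) dx = (-2*x) dx, which multiplied by dz ∧ dw gives (-2*x) dx ∧ dz ∧ dw
  d(2*w*z - x^2 - 2*y*z) includes (∂/∂y)(2*w*z - x^2 - 2*y*z) dy = (-2*z) dy, which multiplied by dz ∧ dw gives (-2*z) dy ∧ dz ∧ dw
Collecting like 3-forms: d(omega) = (-3*x) dx ∧ dy ∧ dz + (-2*x - 3*z) dx ∧ dz ∧ dw + (3*y - 1) dx ∧ dy ∧ dw + (2*w - 2*z) dy ∧ dz ∧ dw.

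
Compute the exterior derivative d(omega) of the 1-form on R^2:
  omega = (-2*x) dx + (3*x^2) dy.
d(omega) = (6*x) dx ∧ dy

For a 1-form omega = sum_i f_i dx_i, the exterior derivative is
  d(omega) = sum_{i < j} (∂f_j/∂x_i - ∂f_i/∂x_j) dx_i ∧ dx_j.
  coefficient of dx ∧ dy: ∂f_2/∂x - ∂f_1/∂y = ∂(3*x^2)/∂x - ∂(-2*x)/∂y = 6*x
Assembling: d(omega) = (6*x) dx ∧ dy.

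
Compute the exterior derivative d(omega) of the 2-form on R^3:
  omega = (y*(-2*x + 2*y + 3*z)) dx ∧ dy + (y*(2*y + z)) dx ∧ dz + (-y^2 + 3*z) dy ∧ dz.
d(omega) = (-y - z) dx ∧ dy ∧ dz

For a 2-form omega = sum_{i<j} g_{ij} dx_i ∧ dx_j, the exterior derivative is
  d(omega) = sum_{i<j} d(g_{ij}) ∧ dx_i ∧ dx_j = sum_{i<j, k} (∂g_{ij}/∂x_k) dx_k ∧ dx_i ∧ dx_j.
Expand each term, using dx_k ∧ dx_i ∧ dx_j = sgn(permutation) dx_{(a)} ∧ dx_{(b)} ∧ dx_{(c)} with (a < b < c) sorted:
  d(y*(-2*x + 2*y + 3*z)) includes (∂/∂z)(y*(-2*x + 2*y + 3*z)) dz = (3*y) dz, which multiplied by dx ∧ dy gives (3*y) dx ∧ dy ∧ dz
  d(y*(2*y + z)) includes (∂/∂y)(y*(2*y + z)) dy = (4*y + z) dy, which multiplied by dx ∧ dz gives (-4*y - z) dx ∧ dy ∧ dz
Collecting like 3-forms: d(omega) = (-y - z) dx ∧ dy ∧ dz.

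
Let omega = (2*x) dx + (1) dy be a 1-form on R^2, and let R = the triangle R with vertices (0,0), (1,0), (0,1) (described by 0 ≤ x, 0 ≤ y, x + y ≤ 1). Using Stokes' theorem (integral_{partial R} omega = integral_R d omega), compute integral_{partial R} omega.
integral_(partial R) omega = 0

Stokes: integral_partial_R omega = integral_R d omega with d omega = (∂Q/∂x - ∂P/∂y) dx ∧ dy.
  ∂Q/∂x = 0
  ∂P/∂y = 0
  integrand = ∂Q/∂x - ∂P/∂y = 0.
Integrating over R: integral_0^1 integral_0^{1-x} (0) dy dx = 0.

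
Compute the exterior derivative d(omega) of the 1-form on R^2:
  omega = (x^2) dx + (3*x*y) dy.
d(omega) = (3*y) dx ∧ dy

For a 1-form omega = sum_i f_i dx_i, the exterior derivative is
  d(omega) = sum_{i < j} (∂f_j/∂x_i - ∂f_i/∂x_j) dx_i ∧ dx_j.
  coefficient of dx ∧ dy: ∂f_2/∂x - ∂f_1/∂y = ∂(3*x*y)/∂x - ∂(x^2)/∂y = 3*y
Assembling: d(omega) = (3*y) dx ∧ dy.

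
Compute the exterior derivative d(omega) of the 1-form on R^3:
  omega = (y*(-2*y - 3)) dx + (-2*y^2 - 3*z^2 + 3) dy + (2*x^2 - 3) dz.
d(omega) = (4*y + 3) dx ∧ dy + (4*x) dx ∧ dz + (6*z) dy ∧ dz

For a 1-form omega = sum_i f_i dx_i, the exterior derivative is
  d(omega) = sum_{i < j} (∂f_j/∂x_i - ∂f_i/∂x_j) dx_i ∧ dx_j.
  coefficient of dx ∧ dy: ∂f_2/∂x - ∂f_1/∂y = ∂(-2*y^2 - 3*z^2 + 3)/∂x - ∂(y*(-2*y - 3))/∂y = 4*y + 3
  coefficient of dx ∧ dz: ∂f_3/∂x - ∂f_1/∂z = ∂(2*x^2 - 3)/∂x - ∂(y*(-2*y - 3))/∂z = 4*x
  coefficient of dy ∧ dz: ∂f_3/∂y - ∂f_2/∂z = ∂(2*x^2 - 3)/∂y - ∂(-2*y^2 - 3*z^2 + 3)/∂z = 6*z
Assembling: d(omega) = (4*y + 3) dx ∧ dy + (4*x) dx ∧ dz + (6*z) dy ∧ dz.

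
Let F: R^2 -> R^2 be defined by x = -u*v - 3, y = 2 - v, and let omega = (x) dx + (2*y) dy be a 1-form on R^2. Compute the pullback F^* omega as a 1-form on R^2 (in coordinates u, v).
F^* omega = (v*(u*v + 3)) du + (u^2*v + 3*u + 2*v - 4) dv

Using F^*(f dg) = (f ∘ F) d(g ∘ F), substitute each coordinate x_i by F_i(u, v) in f_i, and replace dx_i by d F_i = (∂F_i/∂u) du + (∂F_i/∂v) dv.
  For the x component: f_1(F) = -u*v - 3; d F_1 = (-v) du + (-u) dv
  For the y component: f_2(F) = 4 - 2*v; d F_2 = (0) du + (-1) dv
Combining and collecting du, dv coefficients:
  coeff of du: v*(u*v + 3)
  coeff of dv: u^2*v + 3*u + 2*v - 4
F^* omega = (v*(u*v + 3)) du + (u^2*v + 3*u + 2*v - 4) dv.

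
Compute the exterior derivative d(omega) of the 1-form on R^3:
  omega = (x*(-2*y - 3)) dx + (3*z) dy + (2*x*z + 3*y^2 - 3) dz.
d(omega) = (2*x) dx ∧ dy + (2*z) dx ∧ dz + (6*y - 3) dy ∧ dz

For a 1-form omega = sum_i f_i dx_i, the exterior derivative is
  d(omega) = sum_{i < j} (∂f_j/∂x_i - ∂f_i/∂x_j) dx_i ∧ dx_j.
  coefficient of dx ∧ dy: ∂f_2/∂x - ∂f_1/∂y = ∂(3*z)/∂x - ∂(x*(-2*y - 3))/∂y = 2*x
  coefficient of dx ∧ dz: ∂f_3/∂x - ∂f_1/∂z = ∂(2*x*z + 3*y^2 - 3)/∂x - ∂(x*(-2*y - 3))/∂z = 2*z
  coefficient of dy ∧ dz: ∂f_3/∂y - ∂f_2/∂z = ∂(2*x*z + 3*y^2 - 3)/∂y - ∂(3*z)/∂z = 6*y - 3
Assembling: d(omega) = (2*x) dx ∧ dy + (2*z) dx ∧ dz + (6*y - 3) dy ∧ dz.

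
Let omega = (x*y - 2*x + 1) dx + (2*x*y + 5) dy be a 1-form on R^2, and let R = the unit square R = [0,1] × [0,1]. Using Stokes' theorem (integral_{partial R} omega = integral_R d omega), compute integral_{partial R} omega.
integral_(partial R) omega = 1/2

Stokes: integral_partial_R omega = integral_R d omega with d omega = (∂Q/∂x - ∂P/∂y) dx ∧ dy.
  ∂Q/∂x = 2*y
  ∂P/∂y = x
  integrand = ∂Q/∂x - ∂P/∂y = -x + 2*y.
Integrating over R: integral_0^1 integral_0^1 (-x + 2*y) dx dy = 1/2.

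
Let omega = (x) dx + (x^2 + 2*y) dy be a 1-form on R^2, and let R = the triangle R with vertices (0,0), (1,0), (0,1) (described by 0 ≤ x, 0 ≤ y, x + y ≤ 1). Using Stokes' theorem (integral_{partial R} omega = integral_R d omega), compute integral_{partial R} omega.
integral_(partial R) omega = 1/3

Stokes: integral_partial_R omega = integral_R d omega with d omega = (∂Q/∂x - ∂P/∂y) dx ∧ dy.
  ∂Q/∂x = 2*x
  ∂P/∂y = 0
  integrand = ∂Q/∂x - ∂P/∂y = 2*x.
Integrating over R: integral_0^1 integral_0^{1-x} (2*x) dy dx = 1/3.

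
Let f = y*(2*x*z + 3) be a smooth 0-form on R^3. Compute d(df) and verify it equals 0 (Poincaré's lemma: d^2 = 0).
d(df) = 0

Step 1: df = sum_i (∂f/∂x_i) dx_i = (2*y*z) dx + (2*x*z + 3) dy + (2*x*y) dz.
Step 2: Apply d again. Using the 1-form formula, the coefficient of dx ∧ dy in d(df) is ∂^2 f/∂x ∂y - ∂^2 f/∂y ∂x = (2*z) - (2*z) = 0 (equality of mixed partials for smooth f).
Similarly for dx ∧ dz and dy ∧ dz — all coefficients vanish. So d(df) = 0.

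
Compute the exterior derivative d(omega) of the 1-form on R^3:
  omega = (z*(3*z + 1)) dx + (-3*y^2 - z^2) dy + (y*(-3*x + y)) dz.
d(omega) = (-3*y - 6*z - 1) dx ∧ dz + (-3*x + 2*y + 2*z) dy ∧ dz

For a 1-form omega = sum_i f_i dx_i, the exterior derivative is
  d(omega) = sum_{i < j} (∂f_j/∂x_i - ∂f_i/∂x_j) dx_i ∧ dx_j.
  coefficient of dx ∧ dz: ∂f_3/∂x - ∂f_1/∂z = ∂(y*(-3*x + y))/∂x - ∂(z*(3*z + 1))/∂z = -3*y - 6*z - 1
  coefficient of dy ∧ dz: ∂f_3/∂y - ∂f_2/∂z = ∂(y*(-3*x + y))/∂y - ∂(-3*y^2 - z^2)/∂z = -3*x + 2*y + 2*z
Assembling: d(omega) = (-3*y - 6*z - 1) dx ∧ dz + (-3*x + 2*y + 2*z) dy ∧ dz.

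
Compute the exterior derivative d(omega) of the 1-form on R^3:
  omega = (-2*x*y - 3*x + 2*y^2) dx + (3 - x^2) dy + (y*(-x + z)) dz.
d(omega) = (-4*y) dx ∧ dy + (-y) dx ∧ dz + (-x + z) dy ∧ dz

For a 1-form omega = sum_i f_i dx_i, the exterior derivative is
  d(omega) = sum_{i < j} (∂f_j/∂x_i - ∂f_i/∂x_j) dx_i ∧ dx_j.
  coefficient of dx ∧ dy: ∂f_2/∂x - ∂f_1/∂y = ∂(3 - x^2)/∂x - ∂(-2*x*y - 3*x + 2*y^2)/∂y = -4*y
  coefficient of dx ∧ dz: ∂f_3/∂x - ∂f_1/∂z = ∂(y*(-x + z))/∂x - ∂(-2*x*y - 3*x + 2*y^2)/∂z = -y
  coefficient of dy ∧ dz: ∂f_3/∂y - ∂f_2/∂z = ∂(y*(-x + z))/∂y - ∂(3 - x^2)/∂z = -x + z
Assembling: d(omega) = (-4*y) dx ∧ dy + (-y) dx ∧ dz + (-x + z) dy ∧ dz.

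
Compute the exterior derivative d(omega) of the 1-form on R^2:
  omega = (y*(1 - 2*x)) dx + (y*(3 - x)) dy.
d(omega) = (2*x - y - 1) dx ∧ dy

For a 1-form omega = sum_i f_i dx_i, the exterior derivative is
  d(omega) = sum_{i < j} (∂f_j/∂x_i - ∂f_i/∂x_j) dx_i ∧ dx_j.
  coefficient of dx ∧ dy: ∂f_2/∂x - ∂f_1/∂y = ∂(y*(3 - x))/∂x - ∂(y*(1 - 2*x))/∂y = 2*x - y - 1
Assembling: d(omega) = (2*x - y - 1) dx ∧ dy.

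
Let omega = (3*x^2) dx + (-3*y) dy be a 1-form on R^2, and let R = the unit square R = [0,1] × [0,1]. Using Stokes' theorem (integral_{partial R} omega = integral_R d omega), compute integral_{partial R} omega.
integral_(partial R) omega = 0

Stokes: integral_partial_R omega = integral_R d omega with d omega = (∂Q/∂x - ∂P/∂y) dx ∧ dy.
  ∂Q/∂x = 0
  ∂P/∂y = 0
  integrand = ∂Q/∂x - ∂P/∂y = 0.
Integrating over R: integral_0^1 integral_0^1 (0) dx dy = 0.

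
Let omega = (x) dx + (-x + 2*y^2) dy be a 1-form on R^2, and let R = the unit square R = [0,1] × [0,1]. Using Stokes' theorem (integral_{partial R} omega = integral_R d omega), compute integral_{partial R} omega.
integral_(partial R) omega = -1

Stokes: integral_partial_R omega = integral_R d omega with d omega = (∂Q/∂x - ∂P/∂y) dx ∧ dy.
  ∂Q/∂x = -1
  ∂P/∂y = 0
  integrand = ∂Q/∂x - ∂P/∂y = -1.
Integrating over R: integral_0^1 integral_0^1 (-1) dx dy = -1.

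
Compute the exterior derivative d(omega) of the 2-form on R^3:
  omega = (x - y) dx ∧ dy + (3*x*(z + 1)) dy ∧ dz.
d(omega) = (3*z + 3) dx ∧ dy ∧ dz

For a 2-form omega = sum_{i<j} g_{ij} dx_i ∧ dx_j, the exterior derivative is
  d(omega) = sum_{i<j} d(g_{ij}) ∧ dx_i ∧ dx_j = sum_{i<j, k} (∂g_{ij}/∂x_k) dx_k ∧ dx_i ∧ dx_j.
Expand each term, using dx_k ∧ dx_i ∧ dx_j = sgn(permutation) dx_{(a)} ∧ dx_{(b)} ∧ dx_{(c)} with (a < b < c) sorted:
  d(3*x*(z + 1)) includes (∂/∂x)(3*x*(z + 1)) dx = (3*z + 3) dx, which multiplied by dy ∧ dz gives (3*z + 3) dx ∧ dy ∧ dz
Collecting like 3-forms: d(omega) = (3*z + 3) dx ∧ dy ∧ dz.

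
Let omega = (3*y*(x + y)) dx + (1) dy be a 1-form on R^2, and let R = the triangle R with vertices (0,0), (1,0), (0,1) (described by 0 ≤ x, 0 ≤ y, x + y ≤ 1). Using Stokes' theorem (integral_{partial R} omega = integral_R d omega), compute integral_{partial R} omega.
integral_(partial R) omega = -3/2

Stokes: integral_partial_R omega = integral_R d omega with d omega = (∂Q/∂x - ∂P/∂y) dx ∧ dy.
  ∂Q/∂x = 0
  ∂P/∂y = 3*x + 6*y
  integrand = ∂Q/∂x - ∂P/∂y = -3*x - 6*y.
Integrating over R: integral_0^1 integral_0^{1-x} (-3*x - 6*y) dy dx = -3/2.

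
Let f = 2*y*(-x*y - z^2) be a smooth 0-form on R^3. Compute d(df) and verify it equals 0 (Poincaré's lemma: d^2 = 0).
d(df) = 0

Step 1: df = sum_i (∂f/∂x_i) dx_i = (-2*y^2) dx + (-4*x*y - 2*z^2) dy + (-4*y*z) dz.
Step 2: Apply d again. Using the 1-form formula, the coefficient of dx ∧ dy in d(df) is ∂^2 f/∂x ∂y - ∂^2 f/∂y ∂x = (-4*y) - (-4*y) = 0 (equality of mixed partials for smooth f).
Similarly for dx ∧ dz and dy ∧ dz — all coefficients vanish. So d(df) = 0.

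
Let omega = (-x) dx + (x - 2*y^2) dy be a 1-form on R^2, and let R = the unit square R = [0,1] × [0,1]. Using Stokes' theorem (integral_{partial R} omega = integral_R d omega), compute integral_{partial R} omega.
integral_(partial R) omega = 1

Stokes: integral_partial_R omega = integral_R d omega with d omega = (∂Q/∂x - ∂P/∂y) dx ∧ dy.
  ∂Q/∂x = 1
  ∂P/∂y = 0
  integrand = ∂Q/∂x - ∂P/∂y = 1.
Integrating over R: integral_0^1 integral_0^1 (1) dx dy = 1.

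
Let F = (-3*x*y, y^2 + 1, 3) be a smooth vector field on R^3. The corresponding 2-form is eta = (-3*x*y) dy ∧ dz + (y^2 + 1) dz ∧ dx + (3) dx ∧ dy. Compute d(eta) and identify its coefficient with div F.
d(eta) = (-y) dx ∧ dy ∧ dz; div F = -y

For a 2-form in R^3 of the form above, applying d gives a 3-form with coefficient ∂P/∂x + ∂Q/∂y + ∂R/∂z:
  ∂P/∂x = -3*y
  ∂Q/∂y = 2*y
  ∂R/∂z = 0
Sum = -y, which is exactly div F.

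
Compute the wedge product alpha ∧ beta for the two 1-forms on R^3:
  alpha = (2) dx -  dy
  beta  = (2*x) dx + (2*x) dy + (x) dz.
alpha ∧ beta = (6*x) dx ∧ dy + (2*x) dx ∧ dz + (-x) dy ∧ dz

Distribute the wedge, using dx_i ∧ dx_j = -dx_j ∧ dx_i and dx_i ∧ dx_i = 0. For each pair (i, j) with i < j, the coefficient of dx_i ∧ dx_j in alpha ∧ beta is (alpha_i * beta_j - alpha_j * beta_i). Collecting: alpha ∧ beta = (6*x) dx ∧ dy + (2*x) dx ∧ dz + (-x) dy ∧ dz.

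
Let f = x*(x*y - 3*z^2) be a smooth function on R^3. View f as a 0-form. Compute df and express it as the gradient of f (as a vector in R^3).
df = (2*x*y - 3*z^2) dx + (x^2) dy + (-6*x*z) dz; grad f = (2*x*y - 3*z^2, x^2, -6*x*z)

For a 0-form f, d f = (∂f/∂x) dx + (∂f/∂y) dy + (∂f/∂z) dz. The components of the vector representation are exactly the entries of grad f in Cartesian coordinates:
  ∂f/∂x = 2*x*y - 3*z^2
  ∂f/∂y = x^2
  ∂f/∂z = -6*x*z.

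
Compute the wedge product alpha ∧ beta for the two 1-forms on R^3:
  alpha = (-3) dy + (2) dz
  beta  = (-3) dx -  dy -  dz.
alpha ∧ beta = (-9) dx ∧ dy + (5) dy ∧ dz + (6) dx ∧ dz

Distribute the wedge, using dx_i ∧ dx_j = -dx_j ∧ dx_i and dx_i ∧ dx_i = 0. For each pair (i, j) with i < j, the coefficient of dx_i ∧ dx_j in alpha ∧ beta is (alpha_i * beta_j - alpha_j * beta_i). Collecting: alpha ∧ beta = (-9) dx ∧ dy + (5) dy ∧ dz + (6) dx ∧ dz.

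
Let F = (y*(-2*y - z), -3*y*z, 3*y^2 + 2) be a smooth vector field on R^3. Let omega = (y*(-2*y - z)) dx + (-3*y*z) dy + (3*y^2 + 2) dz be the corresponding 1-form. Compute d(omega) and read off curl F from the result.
d(omega) = (9*y) dy ∧ dz + (-y) dz ∧ dx + (4*y + z) dx ∧ dy; curl F = (9*y, -y, 4*y + z)

d omega = sum_{i<j} (∂f_j/∂x_i - ∂f_i/∂x_j) dx_i ∧ dx_j. Under the identification (dy ∧ dz, dz ∧ dx, dx ∧ dy) ↔ (e_x, e_y, e_z), the coefficients are exactly the components of curl F. Compute:
  ∂R/∂y - ∂Q/∂z = (6*y) - (-3*y) = 9*y
  ∂P/∂z - ∂R/∂x = (-y) - (0) = -y
  ∂Q/∂x - ∂P/∂y = (0) - (-4*y - z) = 4*y + z.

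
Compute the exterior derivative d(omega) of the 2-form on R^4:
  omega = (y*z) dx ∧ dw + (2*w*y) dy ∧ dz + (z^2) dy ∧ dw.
d(omega) = (-z) dx ∧ dy ∧ dw + (-y) dx ∧ dz ∧ dw + (2*y - 2*z) dy ∧ dz ∧ dw

For a 2-form omega = sum_{i<j} g_{ij} dx_i ∧ dx_j, the exterior derivative is
  d(omega) = sum_{i<j} d(g_{ij}) ∧ dx_i ∧ dx_j = sum_{i<j, k} (∂g_{ij}/∂x_k) dx_k ∧ dx_i ∧ dx_j.
Expand each term, using dx_k ∧ dx_i ∧ dx_j = sgn(permutation) dx_{(a)} ∧ dx_{(b)} ∧ dx_{(c)} with (a < b < c) sorted:
  d(y*z) includes (∂/∂y)(y*z) dy = (z) dy, which multiplied by dx ∧ dw gives (-z) dx ∧ dy ∧ dw
  d(y*z) includes (∂/∂z)(y*z) dz = (y) dz, which multiplied by dx ∧ dw gives (-y) dx ∧ dz ∧ dw
  d(2*w*y) includes (∂/∂w)(2*w*y) dw = (2*y) dw, which multiplied by dy ∧ dz gives (2*y) dy ∧ dz ∧ dw
  d(z^2) includes (∂/∂z)(z^2) dz = (2*z) dz, which multiplied by dy ∧ dw gives (-2*z) dy ∧ dz ∧ dw
Collecting like 3-forms: d(omega) = (-z) dx ∧ dy ∧ dw + (-y) dx ∧ dz ∧ dw + (2*y - 2*z) dy ∧ dz ∧ dw.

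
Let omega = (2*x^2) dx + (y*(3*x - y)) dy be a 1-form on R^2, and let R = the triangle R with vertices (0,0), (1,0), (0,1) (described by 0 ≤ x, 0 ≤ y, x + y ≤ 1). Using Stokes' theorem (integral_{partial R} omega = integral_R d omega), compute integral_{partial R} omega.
integral_(partial R) omega = 1/2

Stokes: integral_partial_R omega = integral_R d omega with d omega = (∂Q/∂x - ∂P/∂y) dx ∧ dy.
  ∂Q/∂x = 3*y
  ∂P/∂y = 0
  integrand = ∂Q/∂x - ∂P/∂y = 3*y.
Integrating over R: integral_0^1 integral_0^{1-x} (3*y) dy dx = 1/2.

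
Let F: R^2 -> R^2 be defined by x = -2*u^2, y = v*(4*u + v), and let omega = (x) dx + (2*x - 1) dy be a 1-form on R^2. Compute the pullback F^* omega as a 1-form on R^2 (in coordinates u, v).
F^* omega = (8*u^3 - 16*u^2*v - 4*v) du + (-16*u^3 - 8*u^2*v - 4*u - 2*v) dv

Using F^*(f dg) = (f ∘ F) d(g ∘ F), substitute each coordinate x_i by F_i(u, v) in f_i, and replace dx_i by d F_i = (∂F_i/∂u) du + (∂F_i/∂v) dv.
  For the x component: f_1(F) = -2*u^2; d F_1 = (-4*u) du + (0) dv
  For the y component: f_2(F) = -4*u^2 - 1; d F_2 = (4*v) du + (4*u + 2*v) dv
Combining and collecting du, dv coefficients:
  coeff of du: 8*u^3 - 16*u^2*v - 4*v
  coeff of dv: -16*u^3 - 8*u^2*v - 4*u - 2*v
F^* omega = (8*u^3 - 16*u^2*v - 4*v) du + (-16*u^3 - 8*u^2*v - 4*u - 2*v) dv.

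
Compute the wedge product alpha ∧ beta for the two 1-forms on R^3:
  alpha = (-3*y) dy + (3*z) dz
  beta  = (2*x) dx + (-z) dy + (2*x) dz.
alpha ∧ beta = (6*x*y) dx ∧ dy + (-6*x*y + 3*z^2) dy ∧ dz + (-6*x*z) dx ∧ dz

Distribute the wedge, using dx_i ∧ dx_j = -dx_j ∧ dx_i and dx_i ∧ dx_i = 0. For each pair (i, j) with i < j, the coefficient of dx_i ∧ dx_j in alpha ∧ beta is (alpha_i * beta_j - alpha_j * beta_i). Collecting: alpha ∧ beta = (6*x*y) dx ∧ dy + (-6*x*y + 3*z^2) dy ∧ dz + (-6*x*z) dx ∧ dz.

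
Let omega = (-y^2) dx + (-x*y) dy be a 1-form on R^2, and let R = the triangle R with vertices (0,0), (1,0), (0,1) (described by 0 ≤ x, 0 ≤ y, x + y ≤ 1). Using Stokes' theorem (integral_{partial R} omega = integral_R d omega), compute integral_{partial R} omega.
integral_(partial R) omega = 1/6

Stokes: integral_partial_R omega = integral_R d omega with d omega = (∂Q/∂x - ∂P/∂y) dx ∧ dy.
  ∂Q/∂x = -y
  ∂P/∂y = -2*y
  integrand = ∂Q/∂x - ∂P/∂y = y.
Integrating over R: integral_0^1 integral_0^{1-x} (y) dy dx = 1/6.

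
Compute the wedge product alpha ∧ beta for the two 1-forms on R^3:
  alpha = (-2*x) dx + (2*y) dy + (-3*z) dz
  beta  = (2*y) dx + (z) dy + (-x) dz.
alpha ∧ beta = (-2*x*z - 4*y^2) dx ∧ dy + (2*x^2 + 6*y*z) dx ∧ dz + (-2*x*y + 3*z^2) dy ∧ dz

Distribute the wedge, using dx_i ∧ dx_j = -dx_j ∧ dx_i and dx_i ∧ dx_i = 0. For each pair (i, j) with i < j, the coefficient of dx_i ∧ dx_j in alpha ∧ beta is (alpha_i * beta_j - alpha_j * beta_i). Collecting: alpha ∧ beta = (-2*x*z - 4*y^2) dx ∧ dy + (2*x^2 + 6*y*z) dx ∧ dz + (-2*x*y + 3*z^2) dy ∧ dz.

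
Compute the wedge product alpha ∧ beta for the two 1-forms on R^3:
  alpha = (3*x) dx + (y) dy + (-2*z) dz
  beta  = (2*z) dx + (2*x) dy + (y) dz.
alpha ∧ beta = (6*x^2 - 2*y*z) dx ∧ dy + (3*x*y + 4*z^2) dx ∧ dz + (4*x*z + y^2) dy ∧ dz

Distribute the wedge, using dx_i ∧ dx_j = -dx_j ∧ dx_i and dx_i ∧ dx_i = 0. For each pair (i, j) with i < j, the coefficient of dx_i ∧ dx_j in alpha ∧ beta is (alpha_i * beta_j - alpha_j * beta_i). Collecting: alpha ∧ beta = (6*x^2 - 2*y*z) dx ∧ dy + (3*x*y + 4*z^2) dx ∧ dz + (4*x*z + y^2) dy ∧ dz.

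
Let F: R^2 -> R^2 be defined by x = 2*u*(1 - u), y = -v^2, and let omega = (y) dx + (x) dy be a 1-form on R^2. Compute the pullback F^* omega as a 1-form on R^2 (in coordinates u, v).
F^* omega = (v^2*(4*u - 2)) du + (4*u*v*(u - 1)) dv

Using F^*(f dg) = (f ∘ F) d(g ∘ F), substitute each coordinate x_i by F_i(u, v) in f_i, and replace dx_i by d F_i = (∂F_i/∂u) du + (∂F_i/∂v) dv.
  For the x component: f_1(F) = -v^2; d F_1 = (2 - 4*u) du + (0) dv
  For the y component: f_2(F) = 2*u*(1 - u); d F_2 = (0) du + (-2*v) dv
Combining and collecting du, dv coefficients:
  coeff of du: v^2*(4*u - 2)
  coeff of dv: 4*u*v*(u - 1)
F^* omega = (v^2*(4*u - 2)) du + (4*u*v*(u - 1)) dv.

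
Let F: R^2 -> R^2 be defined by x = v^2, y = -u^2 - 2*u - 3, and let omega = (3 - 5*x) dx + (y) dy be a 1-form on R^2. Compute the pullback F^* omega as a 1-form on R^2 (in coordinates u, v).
F^* omega = (2*u^3 + 6*u^2 + 10*u + 6) du + (-10*v^3 + 6*v) dv

Using F^*(f dg) = (f ∘ F) d(g ∘ F), substitute each coordinate x_i by F_i(u, v) in f_i, and replace dx_i by d F_i = (∂F_i/∂u) du + (∂F_i/∂v) dv.
  For the x component: f_1(F) = 3 - 5*v^2; d F_1 = (0) du + (2*v) dv
  For the y component: f_2(F) = -u^2 - 2*u - 3; d F_2 = (-2*u - 2) du + (0) dv
Combining and collecting du, dv coefficients:
  coeff of du: 2*u^3 + 6*u^2 + 10*u + 6
  coeff of dv: -10*v^3 + 6*v
F^* omega = (2*u^3 + 6*u^2 + 10*u + 6) du + (-10*v^3 + 6*v) dv.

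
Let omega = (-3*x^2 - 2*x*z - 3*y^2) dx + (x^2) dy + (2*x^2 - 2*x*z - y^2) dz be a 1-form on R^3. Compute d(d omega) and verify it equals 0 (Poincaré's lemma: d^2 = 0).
d(d omega) = 0

Step 1: d omega = sum_{i<j} (∂f_j/∂x_i - ∂f_i/∂x_j) dx_i ∧ dx_j:
  coeff of dx ∧ dy: 2*x + 6*y
  coeff of dx ∧ dz: 6*x - 2*z
  coeff of dy ∧ dz: -2*y
Step 2: Apply d again to each 2-form coefficient. The only possible 3-form in R^3 is dx ∧ dy ∧ dz, with coefficient
  ∂(coeff of dy∧dz)/∂x - ∂(coeff of dx∧dz)/∂y + ∂(coeff of dx∧dy)/∂z
  = ∂/∂x (-2*y) - ∂/∂y (6*x - 2*z) + ∂/∂z (2*x + 6*y).
Each of these terms simplifies to sums of mixed partials that cancel in pairs. The result is 0 (by equality of mixed partials for smooth functions — Schwarz / Clairaut).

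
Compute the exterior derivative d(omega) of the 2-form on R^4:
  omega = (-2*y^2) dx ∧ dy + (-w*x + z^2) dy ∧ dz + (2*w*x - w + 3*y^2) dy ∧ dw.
d(omega) = (-w) dx ∧ dy ∧ dz + (-x) dy ∧ dz ∧ dw + (2*w) dx ∧ dy ∧ dw

For a 2-form omega = sum_{i<j} g_{ij} dx_i ∧ dx_j, the exterior derivative is
  d(omega) = sum_{i<j} d(g_{ij}) ∧ dx_i ∧ dx_j = sum_{i<j, k} (∂g_{ij}/∂x_k) dx_k ∧ dx_i ∧ dx_j.
Expand each term, using dx_k ∧ dx_i ∧ dx_j = sgn(permutation) dx_{(a)} ∧ dx_{(b)} ∧ dx_{(c)} with (a < b < c) sorted:
  d(-w*x + z^2) includes (∂/∂x)(-w*x + z^2) dx = (-w) dx, which multiplied by dy ∧ dz gives (-w) dx ∧ dy ∧ dz
  d(-w*x + z^2) includes (∂/∂w)(-w*x + z^2) dw = (-x) dw, which multiplied by dy ∧ dz gives (-x) dy ∧ dz ∧ dw
  d(2*w*x - w + 3*y^2) includes (∂/∂x)(2*w*x - w + 3*y^2) dx = (2*w) dx, which multiplied by dy ∧ dw gives (2*w) dx ∧ dy ∧ dw
Collecting like 3-forms: d(omega) = (-w) dx ∧ dy ∧ dz + (-x) dy ∧ dz ∧ dw + (2*w) dx ∧ dy ∧ dw.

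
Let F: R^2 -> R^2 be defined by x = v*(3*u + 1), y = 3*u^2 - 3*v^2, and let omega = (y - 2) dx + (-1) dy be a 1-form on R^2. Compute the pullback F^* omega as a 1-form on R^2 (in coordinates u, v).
F^* omega = (9*u^2*v - 6*u - 9*v^3 - 6*v) du + (9*u^3 + 3*u^2 - 9*u*v^2 - 6*u - 3*v^2 + 6*v - 2) dv

Using F^*(f dg) = (f ∘ F) d(g ∘ F), substitute each coordinate x_i by F_i(u, v) in f_i, and replace dx_i by d F_i = (∂F_i/∂u) du + (∂F_i/∂v) dv.
  For the x component: f_1(F) = 3*u^2 - 3*v^2 - 2; d F_1 = (3*v) du + (3*u + 1) dv
  For the y component: f_2(F) = -1; d F_2 = (6*u) du + (-6*v) dv
Combining and collecting du, dv coefficients:
  coeff of du: 9*u^2*v - 6*u - 9*v^3 - 6*v
  coeff of dv: 9*u^3 + 3*u^2 - 9*u*v^2 - 6*u - 3*v^2 + 6*v - 2
F^* omega = (9*u^2*v - 6*u - 9*v^3 - 6*v) du + (9*u^3 + 3*u^2 - 9*u*v^2 - 6*u - 3*v^2 + 6*v - 2) dv.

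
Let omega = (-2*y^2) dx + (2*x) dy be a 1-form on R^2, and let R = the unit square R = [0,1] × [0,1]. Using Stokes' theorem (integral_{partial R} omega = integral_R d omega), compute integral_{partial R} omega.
integral_(partial R) omega = 4

Stokes: integral_partial_R omega = integral_R d omega with d omega = (∂Q/∂x - ∂P/∂y) dx ∧ dy.
  ∂Q/∂x = 2
  ∂P/∂y = -4*y
  integrand = ∂Q/∂x - ∂P/∂y = 4*y + 2.
Integrating over R: integral_0^1 integral_0^1 (4*y + 2) dx dy = 4.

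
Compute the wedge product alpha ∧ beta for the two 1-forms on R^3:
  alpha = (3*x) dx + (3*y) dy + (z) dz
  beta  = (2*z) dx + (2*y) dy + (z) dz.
alpha ∧ beta = (6*y*(x - z)) dx ∧ dy + (z*(3*x - 2*z)) dx ∧ dz + (y*z) dy ∧ dz

Distribute the wedge, using dx_i ∧ dx_j = -dx_j ∧ dx_i and dx_i ∧ dx_i = 0. For each pair (i, j) with i < j, the coefficient of dx_i ∧ dx_j in alpha ∧ beta is (alpha_i * beta_j - alpha_j * beta_i). Collecting: alpha ∧ beta = (6*y*(x - z)) dx ∧ dy + (z*(3*x - 2*z)) dx ∧ dz + (y*z) dy ∧ dz.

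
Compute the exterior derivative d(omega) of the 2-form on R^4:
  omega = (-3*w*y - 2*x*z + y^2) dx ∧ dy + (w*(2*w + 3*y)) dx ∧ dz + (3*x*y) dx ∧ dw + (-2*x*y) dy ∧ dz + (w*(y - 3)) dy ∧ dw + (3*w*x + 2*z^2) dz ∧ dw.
d(omega) = (-3*w - 2*x - 2*y) dx ∧ dy ∧ dz + (-3*x - 3*y) dx ∧ dy ∧ dw + (7*w + 3*y) dx ∧ dz ∧ dw

For a 2-form omega = sum_{i<j} g_{ij} dx_i ∧ dx_j, the exterior derivative is
  d(omega) = sum_{i<j} d(g_{ij}) ∧ dx_i ∧ dx_j = sum_{i<j, k} (∂g_{ij}/∂x_k) dx_k ∧ dx_i ∧ dx_j.
Expand each term, using dx_k ∧ dx_i ∧ dx_j = sgn(permutation) dx_{(a)} ∧ dx_{(b)} ∧ dx_{(c)} with (a < b < c) sorted:
  d(-3*w*y - 2*x*z + y^2) includes (∂/∂z)(-3*w*y - 2*x*z + y^2) dz = (-2*x) dz, which multiplied by dx ∧ dy gives (-2*x) dx ∧ dy ∧ dz
  d(-3*w*y - 2*x*z + y^2) includes (∂/∂w)(-3*w*y - 2*x*z + y^2) dw = (-3*y) dw, which multiplied by dx ∧ dy gives (-3*y) dx ∧ dy ∧ dw
  d(w*(2*w + 3*y)) includes (∂/∂y)(w*(2*w + 3*y)) dy = (3*w) dy, which multiplied by dx ∧ dz gives (-3*w) dx ∧ dy ∧ dz
  d(w*(2*w + 3*y)) includes (∂/∂w)(w*(2*w + 3*y)) dw = (4*w + 3*y) dw, which multiplied by dx ∧ dz gives (4*w + 3*y) dx ∧ dz ∧ dw
  d(3*x*y) includes (∂/∂y)(3*x*y) dy = (3*x) dy, which multiplied by dx ∧ dw gives (-3*x) dx ∧ dy ∧ dw
  d(-2*x*y) includes (∂/∂x)(-2*x*y) dx = (-2*y) dx, which multiplied by dy ∧ dz gives (-2*y) dx ∧ dy ∧ dz
  d(3*w*x + 2*z^2) includes (∂/∂x)(3*w*x + 2*z^2) dx = (3*w) dx, which multiplied by dz ∧ dw gives (3*w) dx ∧ dz ∧ dw
Collecting like 3-forms: d(omega) = (-3*w - 2*x - 2*y) dx ∧ dy ∧ dz + (-3*x - 3*y) dx ∧ dy ∧ dw + (7*w + 3*y) dx ∧ dz ∧ dw.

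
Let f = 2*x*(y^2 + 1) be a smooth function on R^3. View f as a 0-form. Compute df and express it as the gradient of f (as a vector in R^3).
df = (2*y^2 + 2) dx + (4*x*y) dy + (0) dz; grad f = (2*y^2 + 2, 4*x*y, 0)

For a 0-form f, d f = (∂f/∂x) dx + (∂f/∂y) dy + (∂f/∂z) dz. The components of the vector representation are exactly the entries of grad f in Cartesian coordinates:
  ∂f/∂x = 2*y^2 + 2
  ∂f/∂y = 4*x*y
  ∂f/∂z = 0.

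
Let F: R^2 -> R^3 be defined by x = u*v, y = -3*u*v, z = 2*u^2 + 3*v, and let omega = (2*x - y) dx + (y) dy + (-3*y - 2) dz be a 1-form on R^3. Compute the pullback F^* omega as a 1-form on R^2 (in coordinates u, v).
F^* omega = (2*u*(18*u*v + 7*v^2 - 4)) du + (14*u^2*v + 27*u*v - 6) dv

Using F^*(f dg) = (f ∘ F) d(g ∘ F), substitute each coordinate x_i by F_i(u, v) in f_i, and replace dx_i by d F_i = (∂F_i/∂u) du + (∂F_i/∂v) dv.
  For the x component: f_1(F) = 5*u*v; d F_1 = (v) du + (u) dv
  For the y component: f_2(F) = -3*u*v; d F_2 = (-3*v) du + (-3*u) dv
  For the z component: f_3(F) = 9*u*v - 2; d F_3 = (4*u) du + (3) dv
Combining and collecting du, dv coefficients:
  coeff of du: 2*u*(18*u*v + 7*v^2 - 4)
  coeff of dv: 14*u^2*v + 27*u*v - 6
F^* omega = (2*u*(18*u*v + 7*v^2 - 4)) du + (14*u^2*v + 27*u*v - 6) dv.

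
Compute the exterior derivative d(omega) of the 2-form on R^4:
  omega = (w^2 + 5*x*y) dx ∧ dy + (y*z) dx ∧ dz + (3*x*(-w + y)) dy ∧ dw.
d(omega) = (-w + 3*y) dx ∧ dy ∧ dw + (-z) dx ∧ dy ∧ dz

For a 2-form omega = sum_{i<j} g_{ij} dx_i ∧ dx_j, the exterior derivative is
  d(omega) = sum_{i<j} d(g_{ij}) ∧ dx_i ∧ dx_j = sum_{i<j, k} (∂g_{ij}/∂x_k) dx_k ∧ dx_i ∧ dx_j.
Expand each term, using dx_k ∧ dx_i ∧ dx_j = sgn(permutation) dx_{(a)} ∧ dx_{(b)} ∧ dx_{(c)} with (a < b < c) sorted:
  d(w^2 + 5*x*y) includes (∂/∂w)(w^2 + 5*x*y) dw = (2*w) dw, which multiplied by dx ∧ dy gives (2*w) dx ∧ dy ∧ dw
  d(y*z) includes (∂/∂y)(y*z) dy = (z) dy, which multiplied by dx ∧ dz gives (-z) dx ∧ dy ∧ dz
  d(3*x*(-w + y)) includes (∂/∂x)(3*x*(-w + y)) dx = (-3*w + 3*y) dx, which multiplied by dy ∧ dw gives (-3*w + 3*y) dx ∧ dy ∧ dw
Collecting like 3-forms: d(omega) = (-w + 3*y) dx ∧ dy ∧ dw + (-z) dx ∧ dy ∧ dz.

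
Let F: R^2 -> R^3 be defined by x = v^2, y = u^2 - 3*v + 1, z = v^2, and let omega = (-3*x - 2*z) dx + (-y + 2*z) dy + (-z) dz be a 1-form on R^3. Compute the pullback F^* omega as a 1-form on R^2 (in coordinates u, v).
F^* omega = (2*u*(-u^2 + 2*v^2 + 3*v - 1)) du + (3*u^2 - 12*v^3 - 6*v^2 - 9*v + 3) dv

Using F^*(f dg) = (f ∘ F) d(g ∘ F), substitute each coordinate x_i by F_i(u, v) in f_i, and replace dx_i by d F_i = (∂F_i/∂u) du + (∂F_i/∂v) dv.
  For the x component: f_1(F) = -5*v^2; d F_1 = (0) du + (2*v) dv
  For the y component: f_2(F) = -u^2 + 2*v^2 + 3*v - 1; d F_2 = (2*u) du + (-3) dv
  For the z component: f_3(F) = -v^2; d F_3 = (0) du + (2*v) dv
Combining and collecting du, dv coefficients:
  coeff of du: 2*u*(-u^2 + 2*v^2 + 3*v - 1)
  coeff of dv: 3*u^2 - 12*v^3 - 6*v^2 - 9*v + 3
F^* omega = (2*u*(-u^2 + 2*v^2 + 3*v - 1)) du + (3*u^2 - 12*v^3 - 6*v^2 - 9*v + 3) dv.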